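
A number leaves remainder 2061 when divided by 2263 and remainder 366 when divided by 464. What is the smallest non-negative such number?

235150

Write x = 2061 + 2263·k. Then 2263·k ≡ 366 − 2061 ≡ 161 (mod 464).
Need 2263⁻¹ mod 464. Extended Euclid on (464, 407):
464 = 1×407 + 57
407 = 7×57 + 8
57 = 7×8 + 1
8 = 8×1 + 0
Back-substitute:
1 = 57 − 7·8
1 = −7·407 + 50·57
1 = 50·464 − 57·407
2263⁻¹ ≡ 407 (mod 464), so k ≡ 407·161 ≡ 103 (mod 464).
x = 2061 + 2263·103 = 235150.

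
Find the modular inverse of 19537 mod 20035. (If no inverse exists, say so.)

523

Extended Euclidean algorithm:
20035 = 1×19537 + 498
19537 = 39×498 + 115
498 = 4×115 + 38
115 = 3×38 + 1
38 = 38×1 + 0
gcd = 1, so the inverse exists. Back-substitute:
1 = 115 − 3·38
1 = −3·498 + 13·115
1 = 13·19537 − 510·498
1 = −510·20035 + 523·19537
So 19537·523 ≡ 1 (mod 20035).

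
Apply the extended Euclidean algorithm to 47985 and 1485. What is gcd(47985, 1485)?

15

Euclidean algorithm:
47985 = 32×1485 + 465
1485 = 3×465 + 90
465 = 5×90 + 15
90 = 6×15 + 0
gcd(47985, 1485) = 15.
Express as a combination:
15 = 465 − 5·90
15 = −5·1485 + 16·465
15 = 16·47985 − 517·1485
So 15 = (16)·47985 + (-517)·1485.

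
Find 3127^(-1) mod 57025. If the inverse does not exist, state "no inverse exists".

47688

Extended Euclidean algorithm:
57025 = 18·3127 + 739
3127 = 4·739 + 171
739 = 4·171 + 55
171 = 3·55 + 6
55 = 9·6 + 1
6 = 6·1 + 0
gcd = 1, so the inverse exists. Back-substitute:
1 = 55 − 9·6
1 = −9·171 + 28·55
1 = 28·739 − 121·171
1 = −121·3127 + 512·739
1 = 512·57025 − 9337·3127
Hence 3127⁻¹ ≡ -9337 ≡ 47688 (mod 57025).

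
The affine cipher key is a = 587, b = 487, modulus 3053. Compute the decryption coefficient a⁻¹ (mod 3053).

Apply the Euclidean algorithm to 3053 and 587:
3053 = 5*587 + 118
587 = 4*118 + 115
118 = 1*115 + 3
115 = 38*3 + 1
3 = 3*1 + 0
Since gcd(587, 3053) = 1, back-substitute to write 1 as a combination:
1 = 115 − 38·3
1 = −38·118 + 39·115
1 = 39·587 − 194·118
1 = −194·3053 + 1009·587
So 587·1009 ≡ 1 (mod 3053).

1009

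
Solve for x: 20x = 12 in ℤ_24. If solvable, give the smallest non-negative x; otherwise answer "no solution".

3

First find gcd(20, 24):
24 = 1×20 + 4
20 = 5×4 + 0
gcd = 4 and 4 | 12, so solutions exist. Divide through by 4: 5x ≡ 3 (mod 6).
Now find 5⁻¹ mod 6:
6 = 1*5 + 1
5 = 5*1 + 0
Back-substitute:
1 = 6 − 5
So 5·(-1) ≡ 1 (mod 6), i.e. 5⁻¹ ≡ 5.
Then x ≡ 5·3 ≡ 3 (mod 6); the smallest non-negative solution is x = 3.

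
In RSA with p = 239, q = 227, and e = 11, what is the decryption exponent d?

φ(n) = (p−1)(q−1) = 238·226 = 53788.
Need d with 11·d ≡ 1 (mod 53788). Apply the extended Euclidean algorithm:
53788 = 4889×11 + 9
11 = 1×9 + 2
9 = 4×2 + 1
2 = 2×1 + 0
Back-substitute:
1 = 9 − 4·2
1 = −4·11 + 5·9
1 = 5·53788 − 24449·11
So 11·(-24449) ≡ 1 (mod 53788), hence d ≡ -24449 ≡ 29339 (mod 53788).

29339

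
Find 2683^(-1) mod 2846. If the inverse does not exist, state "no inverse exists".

873

gcd(2846, 2683) by repeated division:
2846 = 1·2683 + 163
2683 = 16·163 + 75
163 = 2·75 + 13
75 = 5·13 + 10
13 = 1·10 + 3
10 = 3·3 + 1
3 = 3·1 + 0
gcd = 1, so the inverse exists. Back-substitute:
1 = 10 − 3·3
1 = −3·13 + 4·10
1 = 4·75 − 23·13
1 = −23·163 + 50·75
1 = 50·2683 − 823·163
1 = −823·2846 + 873·2683
So 2683·873 ≡ 1 (mod 2846).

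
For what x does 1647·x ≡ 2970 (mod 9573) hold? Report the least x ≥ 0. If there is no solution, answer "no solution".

2722

First find gcd(1647, 9573):
9573 = 5×1647 + 1338
1647 = 1×1338 + 309
1338 = 4×309 + 102
309 = 3×102 + 3
102 = 34×3 + 0
gcd = 3 and 3 | 2970, so solutions exist. Divide through by 3: 549x ≡ 990 (mod 3191).
Now find 549⁻¹ mod 3191:
3191 = 5·549 + 446
549 = 1·446 + 103
446 = 4·103 + 34
103 = 3·34 + 1
34 = 34·1 + 0
Back-substitute:
1 = 103 − 3·34
1 = −3·446 + 13·103
1 = 13·549 − 16·446
1 = −16·3191 + 93·549
So 549⁻¹ ≡ 93 (mod 3191).
Then x ≡ 93·990 ≡ 2722 (mod 3191); the smallest non-negative solution is x = 2722.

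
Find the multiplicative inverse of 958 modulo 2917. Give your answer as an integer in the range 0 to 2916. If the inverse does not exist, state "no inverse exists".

Run Euclid on (2917, 958):
2917 = 3·958 + 43
958 = 22·43 + 12
43 = 3·12 + 7
12 = 1·7 + 5
7 = 1·5 + 2
5 = 2·2 + 1
2 = 2·1 + 0
The gcd is 1. Working backward:
1 = 5 − 2·2
1 = −2·7 + 3·5
1 = 3·12 − 5·7
1 = −5·43 + 18·12
1 = 18·958 − 401·43
1 = −401·2917 + 1221·958
So 958·1221 ≡ 1 (mod 2917).

1221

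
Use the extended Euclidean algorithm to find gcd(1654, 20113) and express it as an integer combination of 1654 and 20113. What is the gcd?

1

Euclidean algorithm:
20113 = 12×1654 + 265
1654 = 6×265 + 64
265 = 4×64 + 9
64 = 7×9 + 1
9 = 9×1 + 0
gcd(1654, 20113) = 1.
Express as a combination:
1 = 64 − 7·9
1 = −7·265 + 29·64
1 = 29·1654 − 181·265
1 = −181·20113 + 2201·1654
So 1 = (-181)·20113 + (2201)·1654.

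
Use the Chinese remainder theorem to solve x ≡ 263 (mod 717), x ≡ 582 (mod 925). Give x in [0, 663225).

Write x = 263 + 717·k. Then 717·k ≡ 582 − 263 ≡ 319 (mod 925).
Need 717⁻¹ mod 925. Extended Euclid on (925, 717):
925 = 1·717 + 208
717 = 3·208 + 93
208 = 2·93 + 22
93 = 4·22 + 5
22 = 4·5 + 2
5 = 2·2 + 1
2 = 2·1 + 0
Back-substitute:
1 = 5 − 2·2
1 = −2·22 + 9·5
1 = 9·93 − 38·22
1 = −38·208 + 85·93
1 = 85·717 − 293·208
1 = −293·925 + 378·717
717⁻¹ ≡ 378 (mod 925), so k ≡ 378·319 ≡ 332 (mod 925).
x = 263 + 717·332 = 238307.

238307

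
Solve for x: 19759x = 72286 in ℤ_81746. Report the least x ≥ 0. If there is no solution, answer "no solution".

First find gcd(19759, 81746):
81746 = 4·19759 + 2710
19759 = 7·2710 + 789
2710 = 3·789 + 343
789 = 2·343 + 103
343 = 3·103 + 34
103 = 3·34 + 1
34 = 34·1 + 0
gcd = 1, so a unique solution mod 81746 exists.
Back-substitute for the Bézout coefficients:
1 = 103 − 3·34
1 = −3·343 + 10·103
1 = 10·789 − 23·343
1 = −23·2710 + 79·789
1 = 79·19759 − 576·2710
1 = −576·81746 + 2383·19759
So 19759·(2383) ≡ 1 (mod 81746), giving 19759⁻¹ ≡ 2383.
x ≡ 19759⁻¹·72286 ≡ 2383·72286 ≡ 18716 (mod 81746).

18716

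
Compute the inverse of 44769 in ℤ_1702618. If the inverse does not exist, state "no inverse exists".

1298917

Extended Euclidean algorithm:
1702618 = 38*44769 + 1396
44769 = 32*1396 + 97
1396 = 14*97 + 38
97 = 2*38 + 21
38 = 1*21 + 17
21 = 1*17 + 4
17 = 4*4 + 1
4 = 4*1 + 0
The gcd is 1. Working backward:
1 = 17 − 4·4
1 = −4·21 + 5·17
1 = 5·38 − 9·21
1 = −9·97 + 23·38
1 = 23·1396 − 331·97
1 = −331·44769 + 10615·1396
1 = 10615·1702618 − 403701·44769
Thus 44769·(-403701) ≡ 1 (mod 1702618); reducing, -403701 mod 1702618 = 1298917.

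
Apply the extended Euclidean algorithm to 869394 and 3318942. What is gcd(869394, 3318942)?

Repeated division:
3318942 = 3×869394 + 710760
869394 = 1×710760 + 158634
710760 = 4×158634 + 76224
158634 = 2×76224 + 6186
76224 = 12×6186 + 1992
6186 = 3×1992 + 210
1992 = 9×210 + 102
210 = 2×102 + 6
102 = 17×6 + 0
gcd(869394, 3318942) = 6.
Back-substituting:
6 = 210 − 2·102
6 = −2·1992 + 19·210
6 = 19·6186 − 59·1992
6 = −59·76224 + 727·6186
6 = 727·158634 − 1513·76224
6 = −1513·710760 + 6779·158634
6 = 6779·869394 − 8292·710760
6 = −8292·3318942 + 31655·869394
So 6 = (-8292)·3318942 + (31655)·869394.

6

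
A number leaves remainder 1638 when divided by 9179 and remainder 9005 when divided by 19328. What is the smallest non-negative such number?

38819629

Write x = 1638 + 9179·k. Then 9179·k ≡ 9005 − 1638 ≡ 7367 (mod 19328).
Need 9179⁻¹ mod 19328. Extended Euclid on (19328, 9179):
19328 = 2·9179 + 970
9179 = 9·970 + 449
970 = 2·449 + 72
449 = 6·72 + 17
72 = 4·17 + 4
17 = 4·4 + 1
4 = 4·1 + 0
Back-substitute:
1 = 17 − 4·4
1 = −4·72 + 17·17
1 = 17·449 − 106·72
1 = −106·970 + 229·449
1 = 229·9179 − 2167·970
1 = −2167·19328 + 4563·9179
9179⁻¹ ≡ 4563 (mod 19328), so k ≡ 4563·7367 ≡ 4229 (mod 19328).
x = 1638 + 9179·4229 = 38819629.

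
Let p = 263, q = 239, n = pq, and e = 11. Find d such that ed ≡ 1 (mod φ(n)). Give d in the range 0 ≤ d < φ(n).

φ(n) = (p−1)(q−1) = 262·238 = 62356.
Need d with 11·d ≡ 1 (mod 62356). Apply the extended Euclidean algorithm:
62356 = 5668·11 + 8
11 = 1·8 + 3
8 = 2·3 + 2
3 = 1·2 + 1
2 = 2·1 + 0
Back-substitute:
1 = 3 − 2
1 = −8 + 3·3
1 = 3·11 − 4·8
1 = −4·62356 + 22675·11
So 11·22675 ≡ 1 (mod 62356), hence d = 22675.

22675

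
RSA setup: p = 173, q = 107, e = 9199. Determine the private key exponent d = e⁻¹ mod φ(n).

9775

φ(n) = (p−1)(q−1) = 172·106 = 18232.
Need d with 9199·d ≡ 1 (mod 18232). Apply the extended Euclidean algorithm:
18232 = 1×9199 + 9033
9199 = 1×9033 + 166
9033 = 54×166 + 69
166 = 2×69 + 28
69 = 2×28 + 13
28 = 2×13 + 2
13 = 6×2 + 1
2 = 2×1 + 0
Back-substitute:
1 = 13 − 6·2
1 = −6·28 + 13·13
1 = 13·69 − 32·28
1 = −32·166 + 77·69
1 = 77·9033 − 4190·166
1 = −4190·9199 + 4267·9033
1 = 4267·18232 − 8457·9199
So 9199·(-8457) ≡ 1 (mod 18232), hence d ≡ -8457 ≡ 9775 (mod 18232).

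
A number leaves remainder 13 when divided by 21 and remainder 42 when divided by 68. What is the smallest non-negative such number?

Write x = 13 + 21·k. Then 21·k ≡ 42 − 13 ≡ 29 (mod 68).
Need 21⁻¹ mod 68. Extended Euclid on (68, 21):
68 = 3*21 + 5
21 = 4*5 + 1
5 = 5*1 + 0
Back-substitute:
1 = 21 − 4·5
1 = −4·68 + 13·21
21⁻¹ ≡ 13 (mod 68), so k ≡ 13·29 ≡ 37 (mod 68).
x = 13 + 21·37 = 790.

790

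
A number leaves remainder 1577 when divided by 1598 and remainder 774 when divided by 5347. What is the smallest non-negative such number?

4134005

Write x = 1577 + 1598·k. Then 1598·k ≡ 774 − 1577 ≡ 4544 (mod 5347).
Need 1598⁻¹ mod 5347. Extended Euclid on (5347, 1598):
5347 = 3×1598 + 553
1598 = 2×553 + 492
553 = 1×492 + 61
492 = 8×61 + 4
61 = 15×4 + 1
4 = 4×1 + 0
Back-substitute:
1 = 61 − 15·4
1 = −15·492 + 121·61
1 = 121·553 − 136·492
1 = −136·1598 + 393·553
1 = 393·5347 − 1315·1598
1598⁻¹ ≡ 4032 (mod 5347), so k ≡ 4032·4544 ≡ 2586 (mod 5347).
x = 1577 + 1598·2586 = 4134005.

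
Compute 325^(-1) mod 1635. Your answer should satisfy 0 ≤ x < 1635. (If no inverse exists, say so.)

no inverse exists

Compute gcd(325, 1635):
1635 = 5×325 + 10
325 = 32×10 + 5
10 = 2×5 + 0
Since gcd = 5 > 1, 325 is not a unit mod 1635.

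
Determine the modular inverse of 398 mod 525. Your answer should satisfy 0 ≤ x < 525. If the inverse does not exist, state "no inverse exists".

62

Apply the Euclidean algorithm to 525 and 398:
525 = 1·398 + 127
398 = 3·127 + 17
127 = 7·17 + 8
17 = 2·8 + 1
8 = 8·1 + 0
gcd = 1, so the inverse exists. Back-substitute:
1 = 17 − 2·8
1 = −2·127 + 15·17
1 = 15·398 − 47·127
1 = −47·525 + 62·398
So 398·62 ≡ 1 (mod 525).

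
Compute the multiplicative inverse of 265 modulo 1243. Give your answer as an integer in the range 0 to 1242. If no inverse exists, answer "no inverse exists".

1046

Run Euclid on (1243, 265):
1243 = 4*265 + 183
265 = 1*183 + 82
183 = 2*82 + 19
82 = 4*19 + 6
19 = 3*6 + 1
6 = 6*1 + 0
gcd = 1, so the inverse exists. Back-substitute:
1 = 19 − 3·6
1 = −3·82 + 13·19
1 = 13·183 − 29·82
1 = −29·265 + 42·183
1 = 42·1243 − 197·265
So 265·(-197) ≡ 1 (mod 1243), and -197 ≡ 1046 (mod 1243).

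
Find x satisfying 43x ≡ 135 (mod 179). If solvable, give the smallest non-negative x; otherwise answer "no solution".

153

First find gcd(43, 179):
179 = 4*43 + 7
43 = 6*7 + 1
7 = 7*1 + 0
gcd = 1, so a unique solution mod 179 exists.
Back-substitute for the Bézout coefficients:
1 = 43 − 6·7
1 = −6·179 + 25·43
So 43·(25) ≡ 1 (mod 179), giving 43⁻¹ ≡ 25.
x ≡ 43⁻¹·135 ≡ 25·135 ≡ 153 (mod 179).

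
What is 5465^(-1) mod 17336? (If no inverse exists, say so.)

Run Euclid on (17336, 5465):
17336 = 3·5465 + 941
5465 = 5·941 + 760
941 = 1·760 + 181
760 = 4·181 + 36
181 = 5·36 + 1
36 = 36·1 + 0
Since gcd(5465, 17336) = 1, back-substitute to write 1 as a combination:
1 = 181 − 5·36
1 = −5·760 + 21·181
1 = 21·941 − 26·760
1 = −26·5465 + 151·941
1 = 151·17336 − 479·5465
Thus 5465·(-479) ≡ 1 (mod 17336); reducing, -479 mod 17336 = 16857.

16857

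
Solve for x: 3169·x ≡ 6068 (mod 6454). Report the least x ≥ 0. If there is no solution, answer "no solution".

First find gcd(3169, 6454):
6454 = 2·3169 + 116
3169 = 27·116 + 37
116 = 3·37 + 5
37 = 7·5 + 2
5 = 2·2 + 1
2 = 2·1 + 0
gcd = 1, so a unique solution mod 6454 exists.
Back-substitute for the Bézout coefficients:
1 = 5 − 2·2
1 = −2·37 + 15·5
1 = 15·116 − 47·37
1 = −47·3169 + 1284·116
1 = 1284·6454 − 2615·3169
So 3169·(-2615) ≡ 1 (mod 6454), giving 3169⁻¹ ≡ 3839.
x ≡ 3169⁻¹·6068 ≡ 3839·6068 ≡ 2566 (mod 6454).

2566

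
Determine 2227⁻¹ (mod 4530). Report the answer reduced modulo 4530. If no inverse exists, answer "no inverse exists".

2563

Run Euclid on (4530, 2227):
4530 = 2*2227 + 76
2227 = 29*76 + 23
76 = 3*23 + 7
23 = 3*7 + 2
7 = 3*2 + 1
2 = 2*1 + 0
Since gcd(2227, 4530) = 1, back-substitute to write 1 as a combination:
1 = 7 − 3·2
1 = −3·23 + 10·7
1 = 10·76 − 33·23
1 = −33·2227 + 967·76
1 = 967·4530 − 1967·2227
Hence 2227⁻¹ ≡ -1967 ≡ 2563 (mod 4530).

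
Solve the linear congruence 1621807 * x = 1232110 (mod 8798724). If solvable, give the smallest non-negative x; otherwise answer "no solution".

9202

First find gcd(1621807, 8798724):
8798724 = 5×1621807 + 689689
1621807 = 2×689689 + 242429
689689 = 2×242429 + 204831
242429 = 1×204831 + 37598
204831 = 5×37598 + 16841
37598 = 2×16841 + 3916
16841 = 4×3916 + 1177
3916 = 3×1177 + 385
1177 = 3×385 + 22
385 = 17×22 + 11
22 = 2×11 + 0
gcd = 11 and 11 | 1232110, so solutions exist. Divide through by 11: 147437x ≡ 112010 (mod 799884).
Now find 147437⁻¹ mod 799884:
799884 = 5×147437 + 62699
147437 = 2×62699 + 22039
62699 = 2×22039 + 18621
22039 = 1×18621 + 3418
18621 = 5×3418 + 1531
3418 = 2×1531 + 356
1531 = 4×356 + 107
356 = 3×107 + 35
107 = 3×35 + 2
35 = 17×2 + 1
2 = 2×1 + 0
Back-substitute:
1 = 35 − 17·2
1 = −17·107 + 52·35
1 = 52·356 − 173·107
1 = −173·1531 + 744·356
1 = 744·3418 − 1661·1531
1 = −1661·18621 + 9049·3418
1 = 9049·22039 − 10710·18621
1 = −10710·62699 + 30469·22039
1 = 30469·147437 − 71648·62699
1 = −71648·799884 + 388709·147437
So 147437⁻¹ ≡ 388709 (mod 799884).
Then x ≡ 388709·112010 ≡ 9202 (mod 799884); the smallest non-negative solution is x = 9202.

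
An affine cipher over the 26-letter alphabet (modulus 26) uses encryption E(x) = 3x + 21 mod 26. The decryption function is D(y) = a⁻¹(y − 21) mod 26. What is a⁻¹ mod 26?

Apply the Euclidean algorithm to 26 and 3:
26 = 8*3 + 2
3 = 1*2 + 1
2 = 2*1 + 0
Since gcd(3, 26) = 1, back-substitute to write 1 as a combination:
1 = 3 − 2
1 = −26 + 9·3
So 3·9 ≡ 1 (mod 26).

9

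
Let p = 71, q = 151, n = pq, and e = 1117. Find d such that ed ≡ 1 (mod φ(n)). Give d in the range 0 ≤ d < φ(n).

10453

φ(n) = (p−1)(q−1) = 70·150 = 10500.
Need d with 1117·d ≡ 1 (mod 10500). Apply the extended Euclidean algorithm:
10500 = 9·1117 + 447
1117 = 2·447 + 223
447 = 2·223 + 1
223 = 223·1 + 0
Back-substitute:
1 = 447 − 2·223
1 = −2·1117 + 5·447
1 = 5·10500 − 47·1117
So 1117·(-47) ≡ 1 (mod 10500), hence d ≡ -47 ≡ 10453 (mod 10500).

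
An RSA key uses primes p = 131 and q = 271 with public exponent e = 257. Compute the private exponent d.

30593

φ(n) = (p−1)(q−1) = 130·270 = 35100.
Need d with 257·d ≡ 1 (mod 35100). Apply the extended Euclidean algorithm:
35100 = 136×257 + 148
257 = 1×148 + 109
148 = 1×109 + 39
109 = 2×39 + 31
39 = 1×31 + 8
31 = 3×8 + 7
8 = 1×7 + 1
7 = 7×1 + 0
Back-substitute:
1 = 8 − 7
1 = −31 + 4·8
1 = 4·39 − 5·31
1 = −5·109 + 14·39
1 = 14·148 − 19·109
1 = −19·257 + 33·148
1 = 33·35100 − 4507·257
So 257·(-4507) ≡ 1 (mod 35100), hence d ≡ -4507 ≡ 30593 (mod 35100).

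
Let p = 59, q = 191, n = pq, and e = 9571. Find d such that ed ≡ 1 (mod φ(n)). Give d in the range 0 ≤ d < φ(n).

φ(n) = (p−1)(q−1) = 58·190 = 11020.
Need d with 9571·d ≡ 1 (mod 11020). Apply the extended Euclidean algorithm:
11020 = 1×9571 + 1449
9571 = 6×1449 + 877
1449 = 1×877 + 572
877 = 1×572 + 305
572 = 1×305 + 267
305 = 1×267 + 38
267 = 7×38 + 1
38 = 38×1 + 0
Back-substitute:
1 = 267 − 7·38
1 = −7·305 + 8·267
1 = 8·572 − 15·305
1 = −15·877 + 23·572
1 = 23·1449 − 38·877
1 = −38·9571 + 251·1449
1 = 251·11020 − 289·9571
So 9571·(-289) ≡ 1 (mod 11020), hence d ≡ -289 ≡ 10731 (mod 11020).

10731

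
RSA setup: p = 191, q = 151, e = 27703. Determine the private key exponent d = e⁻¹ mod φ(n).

φ(n) = (p−1)(q−1) = 190·150 = 28500.
Need d with 27703·d ≡ 1 (mod 28500). Apply the extended Euclidean algorithm:
28500 = 1×27703 + 797
27703 = 34×797 + 605
797 = 1×605 + 192
605 = 3×192 + 29
192 = 6×29 + 18
29 = 1×18 + 11
18 = 1×11 + 7
11 = 1×7 + 4
7 = 1×4 + 3
4 = 1×3 + 1
3 = 3×1 + 0
Back-substitute:
1 = 4 − 3
1 = −7 + 2·4
1 = 2·11 − 3·7
1 = −3·18 + 5·11
1 = 5·29 − 8·18
1 = −8·192 + 53·29
1 = 53·605 − 167·192
1 = −167·797 + 220·605
1 = 220·27703 − 7647·797
1 = −7647·28500 + 7867·27703
So 27703·7867 ≡ 1 (mod 28500), hence d = 7867.

7867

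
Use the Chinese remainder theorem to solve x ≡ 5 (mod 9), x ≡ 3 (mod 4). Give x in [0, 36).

Write x = 5 + 9·k. Then 9·k ≡ 3 − 5 ≡ 2 (mod 4).
Need 9⁻¹ mod 4. Extended Euclid on (4, 1):
4 = 4×1 + 0
9⁻¹ ≡ 1 (mod 4), so k ≡ 1·2 ≡ 2 (mod 4).
x = 5 + 9·2 = 23.

23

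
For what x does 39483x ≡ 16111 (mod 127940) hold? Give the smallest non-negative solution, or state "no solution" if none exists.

39977

First find gcd(39483, 127940):
127940 = 3*39483 + 9491
39483 = 4*9491 + 1519
9491 = 6*1519 + 377
1519 = 4*377 + 11
377 = 34*11 + 3
11 = 3*3 + 2
3 = 1*2 + 1
2 = 2*1 + 0
gcd = 1, so a unique solution mod 127940 exists.
Back-substitute for the Bézout coefficients:
1 = 3 − 2
1 = −11 + 4·3
1 = 4·377 − 137·11
1 = −137·1519 + 552·377
1 = 552·9491 − 3449·1519
1 = −3449·39483 + 14348·9491
1 = 14348·127940 − 46493·39483
So 39483·(-46493) ≡ 1 (mod 127940), giving 39483⁻¹ ≡ 81447.
x ≡ 39483⁻¹·16111 ≡ 81447·16111 ≡ 39977 (mod 127940).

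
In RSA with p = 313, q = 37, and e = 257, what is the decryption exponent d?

φ(n) = (p−1)(q−1) = 312·36 = 11232.
Need d with 257·d ≡ 1 (mod 11232). Apply the extended Euclidean algorithm:
11232 = 43*257 + 181
257 = 1*181 + 76
181 = 2*76 + 29
76 = 2*29 + 18
29 = 1*18 + 11
18 = 1*11 + 7
11 = 1*7 + 4
7 = 1*4 + 3
4 = 1*3 + 1
3 = 3*1 + 0
Back-substitute:
1 = 4 − 3
1 = −7 + 2·4
1 = 2·11 − 3·7
1 = −3·18 + 5·11
1 = 5·29 − 8·18
1 = −8·76 + 21·29
1 = 21·181 − 50·76
1 = −50·257 + 71·181
1 = 71·11232 − 3103·257
So 257·(-3103) ≡ 1 (mod 11232), hence d ≡ -3103 ≡ 8129 (mod 11232).

8129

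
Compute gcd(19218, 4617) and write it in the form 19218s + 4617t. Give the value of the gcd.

Repeated division:
19218 = 4·4617 + 750
4617 = 6·750 + 117
750 = 6·117 + 48
117 = 2·48 + 21
48 = 2·21 + 6
21 = 3·6 + 3
6 = 2·3 + 0
gcd(19218, 4617) = 3.
Back-substituting:
3 = 21 − 3·6
3 = −3·48 + 7·21
3 = 7·117 − 17·48
3 = −17·750 + 109·117
3 = 109·4617 − 671·750
3 = −671·19218 + 2793·4617
So 3 = (-671)·19218 + (2793)·4617.

3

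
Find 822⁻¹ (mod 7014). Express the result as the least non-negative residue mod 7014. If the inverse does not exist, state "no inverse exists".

no inverse exists

Compute gcd(822, 7014):
7014 = 8*822 + 438
822 = 1*438 + 384
438 = 1*384 + 54
384 = 7*54 + 6
54 = 9*6 + 0
Since gcd = 6 > 1, 822 is not a unit mod 7014.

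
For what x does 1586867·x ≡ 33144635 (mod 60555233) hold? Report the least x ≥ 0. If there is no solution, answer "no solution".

First find gcd(1586867, 60555233):
60555233 = 38×1586867 + 254287
1586867 = 6×254287 + 61145
254287 = 4×61145 + 9707
61145 = 6×9707 + 2903
9707 = 3×2903 + 998
2903 = 2×998 + 907
998 = 1×907 + 91
907 = 9×91 + 88
91 = 1×88 + 3
88 = 29×3 + 1
3 = 3×1 + 0
gcd = 1, so a unique solution mod 60555233 exists.
Back-substitute for the Bézout coefficients:
1 = 88 − 29·3
1 = −29·91 + 30·88
1 = 30·907 − 299·91
1 = −299·998 + 329·907
1 = 329·2903 − 957·998
1 = −957·9707 + 3200·2903
1 = 3200·61145 − 20157·9707
1 = −20157·254287 + 83828·61145
1 = 83828·1586867 − 523125·254287
1 = −523125·60555233 + 19962578·1586867
So 1586867·(19962578) ≡ 1 (mod 60555233), giving 1586867⁻¹ ≡ 19962578.
x ≡ 1586867⁻¹·33144635 ≡ 19962578·33144635 ≡ 28626539 (mod 60555233).

28626539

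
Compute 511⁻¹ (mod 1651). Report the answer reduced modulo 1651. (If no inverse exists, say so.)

Run Euclid on (1651, 511):
1651 = 3·511 + 118
511 = 4·118 + 39
118 = 3·39 + 1
39 = 39·1 + 0
The gcd is 1. Working backward:
1 = 118 − 3·39
1 = −3·511 + 13·118
1 = 13·1651 − 42·511
So 511·(-42) ≡ 1 (mod 1651), and -42 ≡ 1609 (mod 1651).

1609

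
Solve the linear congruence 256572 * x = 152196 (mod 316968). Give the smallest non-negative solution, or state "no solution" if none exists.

22785

First find gcd(256572, 316968):
316968 = 1·256572 + 60396
256572 = 4·60396 + 14988
60396 = 4·14988 + 444
14988 = 33·444 + 336
444 = 1·336 + 108
336 = 3·108 + 12
108 = 9·12 + 0
gcd = 12 and 12 | 152196, so solutions exist. Divide through by 12: 21381x ≡ 12683 (mod 26414).
Now find 21381⁻¹ mod 26414:
26414 = 1*21381 + 5033
21381 = 4*5033 + 1249
5033 = 4*1249 + 37
1249 = 33*37 + 28
37 = 1*28 + 9
28 = 3*9 + 1
9 = 9*1 + 0
Back-substitute:
1 = 28 − 3·9
1 = −3·37 + 4·28
1 = 4·1249 − 135·37
1 = −135·5033 + 544·1249
1 = 544·21381 − 2311·5033
1 = −2311·26414 + 2855·21381
So 21381⁻¹ ≡ 2855 (mod 26414).
Then x ≡ 2855·12683 ≡ 22785 (mod 26414); the smallest non-negative solution is x = 22785.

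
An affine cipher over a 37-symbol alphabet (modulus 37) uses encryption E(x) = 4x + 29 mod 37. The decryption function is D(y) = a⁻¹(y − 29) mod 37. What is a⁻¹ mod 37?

Apply the Euclidean algorithm to 37 and 4:
37 = 9×4 + 1
4 = 4×1 + 0
Since gcd(4, 37) = 1, back-substitute to write 1 as a combination:
1 = 37 − 9·4
Hence 4⁻¹ ≡ -9 ≡ 28 (mod 37).

28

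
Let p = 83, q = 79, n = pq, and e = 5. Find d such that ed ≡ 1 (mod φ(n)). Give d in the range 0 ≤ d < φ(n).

5117

φ(n) = (p−1)(q−1) = 82·78 = 6396.
Need d with 5·d ≡ 1 (mod 6396). Apply the extended Euclidean algorithm:
6396 = 1279×5 + 1
5 = 5×1 + 0
Back-substitute:
1 = 6396 − 1279·5
So 5·(-1279) ≡ 1 (mod 6396), hence d ≡ -1279 ≡ 5117 (mod 6396).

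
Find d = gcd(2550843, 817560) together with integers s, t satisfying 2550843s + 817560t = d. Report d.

9

Apply Euclid's algorithm to 2550843 and 817560:
2550843 = 3·817560 + 98163
817560 = 8·98163 + 32256
98163 = 3·32256 + 1395
32256 = 23·1395 + 171
1395 = 8·171 + 27
171 = 6·27 + 9
27 = 3·9 + 0
gcd(2550843, 817560) = 9.
Working backward:
9 = 171 − 6·27
9 = −6·1395 + 49·171
9 = 49·32256 − 1133·1395
9 = −1133·98163 + 3448·32256
9 = 3448·817560 − 28717·98163
9 = −28717·2550843 + 89599·817560
So 9 = (-28717)·2550843 + (89599)·817560.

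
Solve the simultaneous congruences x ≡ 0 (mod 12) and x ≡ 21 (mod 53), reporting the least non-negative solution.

Write x = 0 + 12·k. Then 12·k ≡ 21 − 0 ≡ 21 (mod 53).
Need 12⁻¹ mod 53. Extended Euclid on (53, 12):
53 = 4×12 + 5
12 = 2×5 + 2
5 = 2×2 + 1
2 = 2×1 + 0
Back-substitute:
1 = 5 − 2·2
1 = −2·12 + 5·5
1 = 5·53 − 22·12
12⁻¹ ≡ 31 (mod 53), so k ≡ 31·21 ≡ 15 (mod 53).
x = 0 + 12·15 = 180.

180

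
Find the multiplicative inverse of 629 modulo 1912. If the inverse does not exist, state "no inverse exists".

Extended Euclidean algorithm:
1912 = 3×629 + 25
629 = 25×25 + 4
25 = 6×4 + 1
4 = 4×1 + 0
Since gcd(629, 1912) = 1, back-substitute to write 1 as a combination:
1 = 25 − 6·4
1 = −6·629 + 151·25
1 = 151·1912 − 459·629
Hence 629⁻¹ ≡ -459 ≡ 1453 (mod 1912).

1453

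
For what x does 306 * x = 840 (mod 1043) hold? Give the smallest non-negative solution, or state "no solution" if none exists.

105

First find gcd(306, 1043):
1043 = 3*306 + 125
306 = 2*125 + 56
125 = 2*56 + 13
56 = 4*13 + 4
13 = 3*4 + 1
4 = 4*1 + 0
gcd = 1, so a unique solution mod 1043 exists.
Back-substitute for the Bézout coefficients:
1 = 13 − 3·4
1 = −3·56 + 13·13
1 = 13·125 − 29·56
1 = −29·306 + 71·125
1 = 71·1043 − 242·306
So 306·(-242) ≡ 1 (mod 1043), giving 306⁻¹ ≡ 801.
x ≡ 306⁻¹·840 ≡ 801·840 ≡ 105 (mod 1043).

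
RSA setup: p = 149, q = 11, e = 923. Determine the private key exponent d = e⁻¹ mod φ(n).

1387

φ(n) = (p−1)(q−1) = 148·10 = 1480.
Need d with 923·d ≡ 1 (mod 1480). Apply the extended Euclidean algorithm:
1480 = 1*923 + 557
923 = 1*557 + 366
557 = 1*366 + 191
366 = 1*191 + 175
191 = 1*175 + 16
175 = 10*16 + 15
16 = 1*15 + 1
15 = 15*1 + 0
Back-substitute:
1 = 16 − 15
1 = −175 + 11·16
1 = 11·191 − 12·175
1 = −12·366 + 23·191
1 = 23·557 − 35·366
1 = −35·923 + 58·557
1 = 58·1480 − 93·923
So 923·(-93) ≡ 1 (mod 1480), hence d ≡ -93 ≡ 1387 (mod 1480).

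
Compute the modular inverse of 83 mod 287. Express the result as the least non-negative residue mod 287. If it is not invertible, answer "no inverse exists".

Extended Euclidean algorithm:
287 = 3*83 + 38
83 = 2*38 + 7
38 = 5*7 + 3
7 = 2*3 + 1
3 = 3*1 + 0
The gcd is 1. Working backward:
1 = 7 − 2·3
1 = −2·38 + 11·7
1 = 11·83 − 24·38
1 = −24·287 + 83·83
So 83·83 ≡ 1 (mod 287).

83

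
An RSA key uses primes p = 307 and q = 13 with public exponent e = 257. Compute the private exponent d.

2729

φ(n) = (p−1)(q−1) = 306·12 = 3672.
Need d with 257·d ≡ 1 (mod 3672). Apply the extended Euclidean algorithm:
3672 = 14·257 + 74
257 = 3·74 + 35
74 = 2·35 + 4
35 = 8·4 + 3
4 = 1·3 + 1
3 = 3·1 + 0
Back-substitute:
1 = 4 − 3
1 = −35 + 9·4
1 = 9·74 − 19·35
1 = −19·257 + 66·74
1 = 66·3672 − 943·257
So 257·(-943) ≡ 1 (mod 3672), hence d ≡ -943 ≡ 2729 (mod 3672).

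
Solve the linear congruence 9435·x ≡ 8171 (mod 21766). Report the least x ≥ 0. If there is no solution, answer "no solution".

10945

First find gcd(9435, 21766):
21766 = 2×9435 + 2896
9435 = 3×2896 + 747
2896 = 3×747 + 655
747 = 1×655 + 92
655 = 7×92 + 11
92 = 8×11 + 4
11 = 2×4 + 3
4 = 1×3 + 1
3 = 3×1 + 0
gcd = 1, so a unique solution mod 21766 exists.
Back-substitute for the Bézout coefficients:
1 = 4 − 3
1 = −11 + 3·4
1 = 3·92 − 25·11
1 = −25·655 + 178·92
1 = 178·747 − 203·655
1 = −203·2896 + 787·747
1 = 787·9435 − 2564·2896
1 = −2564·21766 + 5915·9435
So 9435·(5915) ≡ 1 (mod 21766), giving 9435⁻¹ ≡ 5915.
x ≡ 9435⁻¹·8171 ≡ 5915·8171 ≡ 10945 (mod 21766).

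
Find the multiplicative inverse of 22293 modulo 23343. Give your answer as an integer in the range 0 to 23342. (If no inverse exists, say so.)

no inverse exists

Compute gcd(22293, 23343):
23343 = 1×22293 + 1050
22293 = 21×1050 + 243
1050 = 4×243 + 78
243 = 3×78 + 9
78 = 8×9 + 6
9 = 1×6 + 3
6 = 2×3 + 0
The gcd is 3, not 1, hence no inverse exists.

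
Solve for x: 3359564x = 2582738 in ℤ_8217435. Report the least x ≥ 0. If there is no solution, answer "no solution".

First find gcd(3359564, 8217435):
8217435 = 2×3359564 + 1498307
3359564 = 2×1498307 + 362950
1498307 = 4×362950 + 46507
362950 = 7×46507 + 37401
46507 = 1×37401 + 9106
37401 = 4×9106 + 977
9106 = 9×977 + 313
977 = 3×313 + 38
313 = 8×38 + 9
38 = 4×9 + 2
9 = 4×2 + 1
2 = 2×1 + 0
gcd = 1, so a unique solution mod 8217435 exists.
Back-substitute for the Bézout coefficients:
1 = 9 − 4·2
1 = −4·38 + 17·9
1 = 17·313 − 140·38
1 = −140·977 + 437·313
1 = 437·9106 − 4073·977
1 = −4073·37401 + 16729·9106
1 = 16729·46507 − 20802·37401
1 = −20802·362950 + 162343·46507
1 = 162343·1498307 − 670174·362950
1 = −670174·3359564 + 1502691·1498307
1 = 1502691·8217435 − 3675556·3359564
So 3359564·(-3675556) ≡ 1 (mod 8217435), giving 3359564⁻¹ ≡ 4541879.
x ≡ 3359564⁻¹·2582738 ≡ 4541879·2582738 ≡ 4630417 (mod 8217435).

4630417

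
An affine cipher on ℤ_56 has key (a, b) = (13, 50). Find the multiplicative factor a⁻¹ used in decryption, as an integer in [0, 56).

Extended Euclidean algorithm:
56 = 4·13 + 4
13 = 3·4 + 1
4 = 4·1 + 0
The gcd is 1. Working backward:
1 = 13 − 3·4
1 = −3·56 + 13·13
So 13·13 ≡ 1 (mod 56).

13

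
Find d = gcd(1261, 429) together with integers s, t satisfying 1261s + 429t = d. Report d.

13

Euclidean algorithm:
1261 = 2*429 + 403
429 = 1*403 + 26
403 = 15*26 + 13
26 = 2*13 + 0
gcd(1261, 429) = 13.
Express as a combination:
13 = 403 − 15·26
13 = −15·429 + 16·403
13 = 16·1261 − 47·429
So 13 = (16)·1261 + (-47)·429.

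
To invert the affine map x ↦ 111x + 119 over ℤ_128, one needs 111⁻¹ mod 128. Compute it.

15

Extended Euclidean algorithm:
128 = 1·111 + 17
111 = 6·17 + 9
17 = 1·9 + 8
9 = 1·8 + 1
8 = 8·1 + 0
Since gcd(111, 128) = 1, back-substitute to write 1 as a combination:
1 = 9 − 8
1 = −17 + 2·9
1 = 2·111 − 13·17
1 = −13·128 + 15·111
So 111·15 ≡ 1 (mod 128).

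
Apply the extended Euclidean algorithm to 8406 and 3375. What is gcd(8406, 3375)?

Euclidean algorithm:
8406 = 2*3375 + 1656
3375 = 2*1656 + 63
1656 = 26*63 + 18
63 = 3*18 + 9
18 = 2*9 + 0
gcd(8406, 3375) = 9.
Express as a combination:
9 = 63 − 3·18
9 = −3·1656 + 79·63
9 = 79·3375 − 161·1656
9 = −161·8406 + 401·3375
So 9 = (-161)·8406 + (401)·3375.

9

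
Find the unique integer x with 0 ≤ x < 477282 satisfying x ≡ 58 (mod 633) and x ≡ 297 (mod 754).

322255

Write x = 58 + 633·k. Then 633·k ≡ 297 − 58 ≡ 239 (mod 754).
Need 633⁻¹ mod 754. Extended Euclid on (754, 633):
754 = 1*633 + 121
633 = 5*121 + 28
121 = 4*28 + 9
28 = 3*9 + 1
9 = 9*1 + 0
Back-substitute:
1 = 28 − 3·9
1 = −3·121 + 13·28
1 = 13·633 − 68·121
1 = −68·754 + 81·633
633⁻¹ ≡ 81 (mod 754), so k ≡ 81·239 ≡ 509 (mod 754).
x = 58 + 633·509 = 322255.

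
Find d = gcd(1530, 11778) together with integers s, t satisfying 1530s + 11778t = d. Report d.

Euclidean algorithm:
11778 = 7*1530 + 1068
1530 = 1*1068 + 462
1068 = 2*462 + 144
462 = 3*144 + 30
144 = 4*30 + 24
30 = 1*24 + 6
24 = 4*6 + 0
gcd(1530, 11778) = 6.
Express as a combination:
6 = 30 − 24
6 = −144 + 5·30
6 = 5·462 − 16·144
6 = −16·1068 + 37·462
6 = 37·1530 − 53·1068
6 = −53·11778 + 408·1530
So 6 = (-53)·11778 + (408)·1530.

6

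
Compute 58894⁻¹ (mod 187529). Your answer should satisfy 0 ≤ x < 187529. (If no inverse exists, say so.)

Apply the Euclidean algorithm to 187529 and 58894:
187529 = 3·58894 + 10847
58894 = 5·10847 + 4659
10847 = 2·4659 + 1529
4659 = 3·1529 + 72
1529 = 21·72 + 17
72 = 4·17 + 4
17 = 4·4 + 1
4 = 4·1 + 0
Since gcd(58894, 187529) = 1, back-substitute to write 1 as a combination:
1 = 17 − 4·4
1 = −4·72 + 17·17
1 = 17·1529 − 361·72
1 = −361·4659 + 1100·1529
1 = 1100·10847 − 2561·4659
1 = −2561·58894 + 13905·10847
1 = 13905·187529 − 44276·58894
Thus 58894·(-44276) ≡ 1 (mod 187529); reducing, -44276 mod 187529 = 143253.

143253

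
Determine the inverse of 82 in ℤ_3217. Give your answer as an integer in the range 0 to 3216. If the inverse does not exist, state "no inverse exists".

2707

gcd(3217, 82) by repeated division:
3217 = 39·82 + 19
82 = 4·19 + 6
19 = 3·6 + 1
6 = 6·1 + 0
Since gcd(82, 3217) = 1, back-substitute to write 1 as a combination:
1 = 19 − 3·6
1 = −3·82 + 13·19
1 = 13·3217 − 510·82
Hence 82⁻¹ ≡ -510 ≡ 2707 (mod 3217).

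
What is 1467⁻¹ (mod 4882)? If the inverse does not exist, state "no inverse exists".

4679

Run Euclid on (4882, 1467):
4882 = 3*1467 + 481
1467 = 3*481 + 24
481 = 20*24 + 1
24 = 24*1 + 0
Since gcd(1467, 4882) = 1, back-substitute to write 1 as a combination:
1 = 481 − 20·24
1 = −20·1467 + 61·481
1 = 61·4882 − 203·1467
So 1467·(-203) ≡ 1 (mod 4882), and -203 ≡ 4679 (mod 4882).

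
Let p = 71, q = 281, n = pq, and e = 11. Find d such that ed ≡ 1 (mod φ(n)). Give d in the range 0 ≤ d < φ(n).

10691

φ(n) = (p−1)(q−1) = 70·280 = 19600.
Need d with 11·d ≡ 1 (mod 19600). Apply the extended Euclidean algorithm:
19600 = 1781*11 + 9
11 = 1*9 + 2
9 = 4*2 + 1
2 = 2*1 + 0
Back-substitute:
1 = 9 − 4·2
1 = −4·11 + 5·9
1 = 5·19600 − 8909·11
So 11·(-8909) ≡ 1 (mod 19600), hence d ≡ -8909 ≡ 10691 (mod 19600).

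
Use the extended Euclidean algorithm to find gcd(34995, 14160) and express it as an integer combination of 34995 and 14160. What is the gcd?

15

Apply Euclid's algorithm to 34995 and 14160:
34995 = 2×14160 + 6675
14160 = 2×6675 + 810
6675 = 8×810 + 195
810 = 4×195 + 30
195 = 6×30 + 15
30 = 2×15 + 0
gcd(34995, 14160) = 15.
Working backward:
15 = 195 − 6·30
15 = −6·810 + 25·195
15 = 25·6675 − 206·810
15 = −206·14160 + 437·6675
15 = 437·34995 − 1080·14160
So 15 = (437)·34995 + (-1080)·14160.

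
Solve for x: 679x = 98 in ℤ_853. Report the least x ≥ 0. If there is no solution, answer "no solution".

First find gcd(679, 853):
853 = 1×679 + 174
679 = 3×174 + 157
174 = 1×157 + 17
157 = 9×17 + 4
17 = 4×4 + 1
4 = 4×1 + 0
gcd = 1, so a unique solution mod 853 exists.
Back-substitute for the Bézout coefficients:
1 = 17 − 4·4
1 = −4·157 + 37·17
1 = 37·174 − 41·157
1 = −41·679 + 160·174
1 = 160·853 − 201·679
So 679·(-201) ≡ 1 (mod 853), giving 679⁻¹ ≡ 652.
x ≡ 679⁻¹·98 ≡ 652·98 ≡ 774 (mod 853).

774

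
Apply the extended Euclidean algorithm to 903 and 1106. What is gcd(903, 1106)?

7

Repeated division:
1106 = 1×903 + 203
903 = 4×203 + 91
203 = 2×91 + 21
91 = 4×21 + 7
21 = 3×7 + 0
gcd(903, 1106) = 7.
Back-substituting:
7 = 91 − 4·21
7 = −4·203 + 9·91
7 = 9·903 − 40·203
7 = −40·1106 + 49·903
So 7 = (-40)·1106 + (49)·903.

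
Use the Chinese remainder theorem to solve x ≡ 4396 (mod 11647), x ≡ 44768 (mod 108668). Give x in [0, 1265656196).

614779644

Write x = 4396 + 11647·k. Then 11647·k ≡ 44768 − 4396 ≡ 40372 (mod 108668).
Need 11647⁻¹ mod 108668. Extended Euclid on (108668, 11647):
108668 = 9×11647 + 3845
11647 = 3×3845 + 112
3845 = 34×112 + 37
112 = 3×37 + 1
37 = 37×1 + 0
Back-substitute:
1 = 112 − 3·37
1 = −3·3845 + 103·112
1 = 103·11647 − 312·3845
1 = −312·108668 + 2911·11647
11647⁻¹ ≡ 2911 (mod 108668), so k ≡ 2911·40372 ≡ 52784 (mod 108668).
x = 4396 + 11647·52784 = 614779644.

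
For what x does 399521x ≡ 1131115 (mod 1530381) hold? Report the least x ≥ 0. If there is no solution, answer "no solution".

999992

First find gcd(399521, 1530381):
1530381 = 3×399521 + 331818
399521 = 1×331818 + 67703
331818 = 4×67703 + 61006
67703 = 1×61006 + 6697
61006 = 9×6697 + 733
6697 = 9×733 + 100
733 = 7×100 + 33
100 = 3×33 + 1
33 = 33×1 + 0
gcd = 1, so a unique solution mod 1530381 exists.
Back-substitute for the Bézout coefficients:
1 = 100 − 3·33
1 = −3·733 + 22·100
1 = 22·6697 − 201·733
1 = −201·61006 + 1831·6697
1 = 1831·67703 − 2032·61006
1 = −2032·331818 + 9959·67703
1 = 9959·399521 − 11991·331818
1 = −11991·1530381 + 45932·399521
So 399521·(45932) ≡ 1 (mod 1530381), giving 399521⁻¹ ≡ 45932.
x ≡ 399521⁻¹·1131115 ≡ 45932·1131115 ≡ 999992 (mod 1530381).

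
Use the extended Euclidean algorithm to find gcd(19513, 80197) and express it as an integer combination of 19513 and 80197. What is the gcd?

Repeated division:
80197 = 4·19513 + 2145
19513 = 9·2145 + 208
2145 = 10·208 + 65
208 = 3·65 + 13
65 = 5·13 + 0
gcd(19513, 80197) = 13.
Express as a combination:
13 = 208 − 3·65
13 = −3·2145 + 31·208
13 = 31·19513 − 282·2145
13 = −282·80197 + 1159·19513
So 13 = (-282)·80197 + (1159)·19513.

13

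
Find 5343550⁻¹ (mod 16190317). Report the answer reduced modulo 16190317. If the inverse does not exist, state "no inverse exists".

Extended Euclidean algorithm:
16190317 = 3×5343550 + 159667
5343550 = 33×159667 + 74539
159667 = 2×74539 + 10589
74539 = 7×10589 + 416
10589 = 25×416 + 189
416 = 2×189 + 38
189 = 4×38 + 37
38 = 1×37 + 1
37 = 37×1 + 0
Since gcd(5343550, 16190317) = 1, back-substitute to write 1 as a combination:
1 = 38 − 37
1 = −189 + 5·38
1 = 5·416 − 11·189
1 = −11·10589 + 280·416
1 = 280·74539 − 1971·10589
1 = −1971·159667 + 4222·74539
1 = 4222·5343550 − 141297·159667
1 = −141297·16190317 + 428113·5343550
So 5343550·428113 ≡ 1 (mod 16190317).

428113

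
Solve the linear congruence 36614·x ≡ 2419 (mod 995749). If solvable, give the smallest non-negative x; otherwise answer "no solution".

First find gcd(36614, 995749):
995749 = 27×36614 + 7171
36614 = 5×7171 + 759
7171 = 9×759 + 340
759 = 2×340 + 79
340 = 4×79 + 24
79 = 3×24 + 7
24 = 3×7 + 3
7 = 2×3 + 1
3 = 3×1 + 0
gcd = 1, so a unique solution mod 995749 exists.
Back-substitute for the Bézout coefficients:
1 = 7 − 2·3
1 = −2·24 + 7·7
1 = 7·79 − 23·24
1 = −23·340 + 99·79
1 = 99·759 − 221·340
1 = −221·7171 + 2088·759
1 = 2088·36614 − 10661·7171
1 = −10661·995749 + 289935·36614
So 36614·(289935) ≡ 1 (mod 995749), giving 36614⁻¹ ≡ 289935.
x ≡ 36614⁻¹·2419 ≡ 289935·2419 ≡ 345469 (mod 995749).

345469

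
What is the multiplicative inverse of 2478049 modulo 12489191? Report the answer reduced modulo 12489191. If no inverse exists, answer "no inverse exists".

Apply the Euclidean algorithm to 12489191 and 2478049:
12489191 = 5×2478049 + 98946
2478049 = 25×98946 + 4399
98946 = 22×4399 + 2168
4399 = 2×2168 + 63
2168 = 34×63 + 26
63 = 2×26 + 11
26 = 2×11 + 4
11 = 2×4 + 3
4 = 1×3 + 1
3 = 3×1 + 0
gcd = 1, so the inverse exists. Back-substitute:
1 = 4 − 3
1 = −11 + 3·4
1 = 3·26 − 7·11
1 = −7·63 + 17·26
1 = 17·2168 − 585·63
1 = −585·4399 + 1187·2168
1 = 1187·98946 − 26699·4399
1 = −26699·2478049 + 668662·98946
1 = 668662·12489191 − 3370009·2478049
Thus 2478049·(-3370009) ≡ 1 (mod 12489191); reducing, -3370009 mod 12489191 = 9119182.

9119182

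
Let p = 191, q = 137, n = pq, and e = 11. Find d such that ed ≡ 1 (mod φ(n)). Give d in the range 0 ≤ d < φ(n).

23491

φ(n) = (p−1)(q−1) = 190·136 = 25840.
Need d with 11·d ≡ 1 (mod 25840). Apply the extended Euclidean algorithm:
25840 = 2349×11 + 1
11 = 11×1 + 0
Back-substitute:
1 = 25840 − 2349·11
So 11·(-2349) ≡ 1 (mod 25840), hence d ≡ -2349 ≡ 23491 (mod 25840).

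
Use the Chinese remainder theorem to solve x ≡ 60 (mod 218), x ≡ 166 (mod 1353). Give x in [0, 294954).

Write x = 60 + 218·k. Then 218·k ≡ 166 − 60 ≡ 106 (mod 1353).
Need 218⁻¹ mod 1353. Extended Euclid on (1353, 218):
1353 = 6·218 + 45
218 = 4·45 + 38
45 = 1·38 + 7
38 = 5·7 + 3
7 = 2·3 + 1
3 = 3·1 + 0
Back-substitute:
1 = 7 − 2·3
1 = −2·38 + 11·7
1 = 11·45 − 13·38
1 = −13·218 + 63·45
1 = 63·1353 − 391·218
218⁻¹ ≡ 962 (mod 1353), so k ≡ 962·106 ≡ 497 (mod 1353).
x = 60 + 218·497 = 108406.

108406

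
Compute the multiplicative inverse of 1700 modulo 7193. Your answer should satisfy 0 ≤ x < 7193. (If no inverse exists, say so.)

Extended Euclidean algorithm:
7193 = 4*1700 + 393
1700 = 4*393 + 128
393 = 3*128 + 9
128 = 14*9 + 2
9 = 4*2 + 1
2 = 2*1 + 0
The gcd is 1. Working backward:
1 = 9 − 4·2
1 = −4·128 + 57·9
1 = 57·393 − 175·128
1 = −175·1700 + 757·393
1 = 757·7193 − 3203·1700
Hence 1700⁻¹ ≡ -3203 ≡ 3990 (mod 7193).

3990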